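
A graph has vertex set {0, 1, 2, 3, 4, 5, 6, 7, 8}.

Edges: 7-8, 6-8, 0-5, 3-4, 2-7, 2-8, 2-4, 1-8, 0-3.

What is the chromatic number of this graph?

3

2, 7, 8 form a triangle, so at least 3 colors are needed.
3 colors suffice: color red → {3, 5, 8}; color blue → {0, 1, 2, 6}; color green → {4, 7}. Every edge joins two different colors.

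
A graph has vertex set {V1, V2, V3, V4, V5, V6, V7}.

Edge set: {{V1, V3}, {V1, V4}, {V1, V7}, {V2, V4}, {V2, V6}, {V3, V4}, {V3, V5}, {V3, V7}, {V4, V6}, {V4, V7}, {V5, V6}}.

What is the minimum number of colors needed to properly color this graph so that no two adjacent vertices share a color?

4

V1, V3, V4, V7 form a clique, so at least 4 colors are needed.
4 colors suffice: color 1 → {V4, V5}; color 2 → {V3, V6}; color 3 → {V2, V7}; color 4 → {V1}. Each edge has distinct colors on its endpoints.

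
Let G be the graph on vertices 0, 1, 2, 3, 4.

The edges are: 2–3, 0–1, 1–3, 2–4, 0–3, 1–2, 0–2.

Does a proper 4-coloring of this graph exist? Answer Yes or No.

The chromatic number is 4. 0, 1, 2, 3 are pairwise adjacent (a clique of size 4), so at least 4 colors are needed.
4 colors suffice: color red → {2}; color blue → {3, 4}; color green → {0}; color yellow → {1}.
That is already a proper 4-coloring.

Yes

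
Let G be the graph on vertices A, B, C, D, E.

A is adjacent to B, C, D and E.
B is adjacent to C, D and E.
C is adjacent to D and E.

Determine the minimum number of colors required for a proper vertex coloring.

A, B, C, E are pairwise adjacent (a clique of size 4), so at least 4 colors are needed.
A valid assignment using 4 colors: A=2, B=1, C=3, D=4, E=4. Each edge has distinct colors on its endpoints.

4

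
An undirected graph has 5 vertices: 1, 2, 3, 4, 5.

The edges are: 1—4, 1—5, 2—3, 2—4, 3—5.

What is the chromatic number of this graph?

The cycle 3-5-1-4-2-3 has odd length 5, so it cannot be 2-colored; at least 3 colors are needed.
One proper 3-coloring: 1=red, 2=red, 3=green, 4=blue, 5=blue. Each edge has distinct colors on its endpoints.

3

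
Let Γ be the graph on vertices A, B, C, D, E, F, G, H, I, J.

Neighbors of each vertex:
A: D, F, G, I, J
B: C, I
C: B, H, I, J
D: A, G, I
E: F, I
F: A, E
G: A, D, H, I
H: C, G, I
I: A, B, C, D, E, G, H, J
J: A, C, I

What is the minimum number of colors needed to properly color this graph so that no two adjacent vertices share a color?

4

A, D, G, I are mutually adjacent (a clique of size 4), so at least 4 colors are needed.
4 colors suffice: color red → {F, I}; color blue → {A, C, E}; color green → {B, G, J}; color yellow → {D, H}. Every edge joins two different colors.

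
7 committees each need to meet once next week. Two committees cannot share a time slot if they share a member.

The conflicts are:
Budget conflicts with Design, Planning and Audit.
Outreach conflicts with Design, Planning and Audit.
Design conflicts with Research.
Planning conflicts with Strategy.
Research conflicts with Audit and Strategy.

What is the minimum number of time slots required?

3

The cycle Design-Outreach-Planning-Strategy-Research-Design has odd length 5, so it cannot be 2-colored; at least 3 time slots are needed.
Using 3 time slots: Budget=2, Outreach=2, Design=1, Planning=1, Research=2, Audit=1, Strategy=3. No two conflicting committees share a time slot.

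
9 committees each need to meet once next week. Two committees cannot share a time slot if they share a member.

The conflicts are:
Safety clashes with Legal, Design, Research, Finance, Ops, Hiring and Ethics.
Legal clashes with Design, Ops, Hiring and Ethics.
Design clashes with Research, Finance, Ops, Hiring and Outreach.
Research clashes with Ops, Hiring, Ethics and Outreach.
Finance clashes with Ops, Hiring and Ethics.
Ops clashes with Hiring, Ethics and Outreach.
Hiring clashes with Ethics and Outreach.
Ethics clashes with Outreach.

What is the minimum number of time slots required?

5

Design, Research, Ops, Hiring, Outreach all conflict with each other, so at least 5 time slots are needed.
5 time slots suffice: Safety=4, Legal=5, Design=3, Research=5, Finance=5, Ops=2, Hiring=1, Ethics=3, Outreach=4. No two conflicting committees share a time slot.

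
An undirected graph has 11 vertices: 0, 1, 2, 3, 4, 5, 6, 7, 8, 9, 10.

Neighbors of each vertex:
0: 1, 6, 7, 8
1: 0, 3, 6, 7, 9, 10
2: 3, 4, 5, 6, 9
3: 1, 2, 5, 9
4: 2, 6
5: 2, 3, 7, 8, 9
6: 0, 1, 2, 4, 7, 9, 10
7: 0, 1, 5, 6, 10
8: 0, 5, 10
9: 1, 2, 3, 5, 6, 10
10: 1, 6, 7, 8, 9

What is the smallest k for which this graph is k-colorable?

1, 6, 9, 10 are pairwise adjacent (a clique of size 4), so at least 4 colors are needed.
4 colors suffice: color a → {5, 6}; color b → {4, 7, 8, 9}; color c → {1, 2}; color d → {0, 3, 10}. No two adjacent vertices share a color.

4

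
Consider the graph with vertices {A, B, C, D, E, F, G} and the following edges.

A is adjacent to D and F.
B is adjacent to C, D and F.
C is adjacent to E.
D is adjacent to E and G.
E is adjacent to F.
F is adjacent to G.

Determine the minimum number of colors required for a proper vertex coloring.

2

C and E are adjacent, so at least 2 colors are needed.
One proper 2-coloring: A=blue, B=blue, C=red, D=red, E=blue, F=red, G=blue. Each edge has distinct colors on its endpoints.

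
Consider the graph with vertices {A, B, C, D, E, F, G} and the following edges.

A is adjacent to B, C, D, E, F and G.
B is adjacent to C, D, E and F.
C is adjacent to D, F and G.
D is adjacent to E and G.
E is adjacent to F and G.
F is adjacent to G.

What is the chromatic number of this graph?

A, B, C, D are mutually adjacent (a clique of size 4), so at least 4 colors are needed.
4 colors suffice: color red → {A}; color blue → {D, F}; color green → {B, G}; color yellow → {C, E}. No two adjacent vertices share a color.

4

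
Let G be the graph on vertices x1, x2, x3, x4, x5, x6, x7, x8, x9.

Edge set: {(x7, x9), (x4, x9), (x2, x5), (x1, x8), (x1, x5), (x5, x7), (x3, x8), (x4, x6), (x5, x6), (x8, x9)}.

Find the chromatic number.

The cycle x7-x9-x8-x1-x5-x7 has odd length 5, so it cannot be 2-colored; at least 3 colors are needed.
3 colors suffice: color red → {x4, x5, x8}; color blue → {x1, x2, x3, x6, x9}; color green → {x7}. Each edge has distinct colors on its endpoints.

3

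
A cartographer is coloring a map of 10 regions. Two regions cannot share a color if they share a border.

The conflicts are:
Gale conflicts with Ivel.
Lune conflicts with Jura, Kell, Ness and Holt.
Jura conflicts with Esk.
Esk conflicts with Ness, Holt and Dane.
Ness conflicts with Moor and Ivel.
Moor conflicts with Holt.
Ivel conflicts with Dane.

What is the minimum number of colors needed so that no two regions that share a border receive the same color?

2

Gale and Ivel conflict, so at least 2 colors are needed.
A valid assignment using 2 colors: Gale=2, Lune=1, Jura=2, Esk=1, Kell=2, Ness=2, Moor=1, Ivel=1, Holt=2, Dane=2. Each listed conflict is separated.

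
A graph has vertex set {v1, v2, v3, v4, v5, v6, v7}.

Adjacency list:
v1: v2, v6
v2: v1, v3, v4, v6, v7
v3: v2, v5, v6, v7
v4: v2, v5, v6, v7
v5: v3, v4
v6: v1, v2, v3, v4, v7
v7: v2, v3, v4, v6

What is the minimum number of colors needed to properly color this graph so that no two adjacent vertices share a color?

v2, v4, v6, v7 form a clique, so at least 4 colors are needed.
One proper 4-coloring: v1=3, v2=2, v3=4, v4=4, v5=1, v6=1, v7=3. Each edge has distinct colors on its endpoints.

4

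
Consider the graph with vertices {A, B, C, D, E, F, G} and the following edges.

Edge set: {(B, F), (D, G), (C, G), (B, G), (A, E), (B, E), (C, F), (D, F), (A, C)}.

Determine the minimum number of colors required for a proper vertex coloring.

The cycle A-C-F-B-E-A has odd length 5, so it cannot be 2-colored; at least 3 colors are needed.
3 colors suffice: color 1 → {E, F, G}; color 2 → {B, C, D}; color 3 → {A}. Every edge joins two different colors.

3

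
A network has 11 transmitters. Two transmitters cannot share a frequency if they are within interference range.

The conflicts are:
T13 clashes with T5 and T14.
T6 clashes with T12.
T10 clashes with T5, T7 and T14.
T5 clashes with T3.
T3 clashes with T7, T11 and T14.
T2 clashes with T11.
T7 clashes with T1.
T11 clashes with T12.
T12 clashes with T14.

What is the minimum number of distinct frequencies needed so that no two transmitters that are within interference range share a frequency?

T10 and T5 conflict, so at least 2 frequencies are needed.
2 frequencies suffice: frequency 1 → {T6, T5, T7, T11, T14}; frequency 2 → {T13, T10, T3, T2, T1, T12}. Each listed conflict is separated.

2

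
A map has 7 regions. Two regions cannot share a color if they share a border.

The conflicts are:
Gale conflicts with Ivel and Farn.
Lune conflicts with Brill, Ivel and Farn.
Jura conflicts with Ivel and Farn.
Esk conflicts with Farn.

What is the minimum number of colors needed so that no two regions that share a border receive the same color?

2

Esk and Farn conflict, so at least 2 colors are needed.
One proper 2-coloring: Gale=2, Lune=2, Brill=1, Jura=2, Ivel=1, Esk=2, Farn=1. No two conflicting regions share a color.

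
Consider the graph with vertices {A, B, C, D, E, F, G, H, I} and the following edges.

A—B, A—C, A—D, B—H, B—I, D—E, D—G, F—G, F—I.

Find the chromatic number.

2

D and E are adjacent, so at least 2 colors are needed.
A valid assignment using 2 colors: A=2, B=1, C=1, D=1, E=2, F=1, G=2, H=2, I=2. No two adjacent vertices share a color.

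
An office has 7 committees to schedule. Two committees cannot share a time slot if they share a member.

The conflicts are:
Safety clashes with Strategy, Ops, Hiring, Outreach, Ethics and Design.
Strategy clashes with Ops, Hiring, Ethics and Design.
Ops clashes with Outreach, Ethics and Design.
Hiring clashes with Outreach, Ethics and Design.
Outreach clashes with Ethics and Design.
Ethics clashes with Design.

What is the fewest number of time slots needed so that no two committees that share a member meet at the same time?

5

Safety, Strategy, Hiring, Ethics, Design all conflict with each other, so at least 5 time slots are needed.
5 time slots suffice: time slot 1 → {Design}; time slot 2 → {Safety}; time slot 3 → {Ethics}; time slot 4 → {Strategy, Outreach}; time slot 5 → {Ops, Hiring}. No two conflicting committees share a time slot.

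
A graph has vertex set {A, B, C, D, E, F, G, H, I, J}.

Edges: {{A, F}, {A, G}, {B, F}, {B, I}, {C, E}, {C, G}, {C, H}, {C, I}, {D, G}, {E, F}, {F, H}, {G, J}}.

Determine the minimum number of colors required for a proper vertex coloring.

3

The cycle I-C-H-F-B-I has odd length 5, so it cannot be 2-colored; at least 3 colors are needed.
3 colors suffice: A=3, B=3, C=1, D=1, E=2, F=1, G=2, H=2, I=2, J=1. Every edge joins two different colors.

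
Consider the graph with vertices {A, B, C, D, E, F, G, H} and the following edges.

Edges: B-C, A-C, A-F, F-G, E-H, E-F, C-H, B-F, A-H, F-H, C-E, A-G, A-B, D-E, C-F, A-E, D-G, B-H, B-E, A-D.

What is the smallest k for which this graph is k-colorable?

A, B, C, E, F, H are pairwise adjacent (a clique of size 6), so at least 6 colors are needed.
6 colors suffice: color 1 → {A}; color 2 → {D, F}; color 3 → {E, G}; color 4 → {C}; color 5 → {B}; color 6 → {H}. No two adjacent vertices share a color.

6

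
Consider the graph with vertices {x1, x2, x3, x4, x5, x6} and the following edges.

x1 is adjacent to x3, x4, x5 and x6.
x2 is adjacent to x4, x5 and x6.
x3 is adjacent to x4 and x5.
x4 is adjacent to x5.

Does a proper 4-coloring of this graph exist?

The chromatic number is 4. x1, x3, x4, x5 form a clique, so at least 4 colors are needed.
A valid assignment using 4 colors: x1=G, x2=G, x3=Y, x4=B, x5=R, x6=R.
That is already a proper 4-coloring.

Yes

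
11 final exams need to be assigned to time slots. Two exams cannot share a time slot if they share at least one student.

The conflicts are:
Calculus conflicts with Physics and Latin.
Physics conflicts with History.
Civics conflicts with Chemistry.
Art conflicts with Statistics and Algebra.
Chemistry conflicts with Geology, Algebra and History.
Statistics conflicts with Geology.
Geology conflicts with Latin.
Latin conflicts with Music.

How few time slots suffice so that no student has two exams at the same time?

The cycle Art-Algebra-Chemistry-Geology-Statistics-Art has odd length 5, so it cannot be 2-colored; at least 3 time slots are needed.
3 time slots suffice: time slot 1 → {Physics, Chemistry, Statistics, Latin}; time slot 2 → {Calculus, Civics, Art, Geology, History, Music}; time slot 3 → {Algebra}. Every pair that conflicts lands in different time slots.

3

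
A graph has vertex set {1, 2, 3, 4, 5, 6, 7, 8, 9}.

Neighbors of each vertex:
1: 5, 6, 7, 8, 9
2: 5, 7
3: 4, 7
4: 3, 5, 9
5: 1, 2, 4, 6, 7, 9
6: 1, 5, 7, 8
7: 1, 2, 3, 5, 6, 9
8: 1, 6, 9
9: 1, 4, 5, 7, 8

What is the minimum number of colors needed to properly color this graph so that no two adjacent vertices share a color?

4

1, 5, 7, 9 form a clique, so at least 4 colors are needed.
4 colors suffice: color red → {3, 5, 8}; color blue → {4, 7}; color green → {2, 6, 9}; color yellow → {1}. Each edge has distinct colors on its endpoints.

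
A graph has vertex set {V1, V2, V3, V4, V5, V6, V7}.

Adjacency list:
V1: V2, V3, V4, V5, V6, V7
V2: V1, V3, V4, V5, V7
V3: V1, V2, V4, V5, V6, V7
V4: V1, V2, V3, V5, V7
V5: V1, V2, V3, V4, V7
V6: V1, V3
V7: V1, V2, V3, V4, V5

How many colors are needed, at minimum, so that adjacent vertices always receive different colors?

V1, V2, V3, V4, V5, V7 are mutually adjacent (a clique of size 6), so at least 6 colors are needed.
6 colors suffice: color 1 → {V1}; color 2 → {V3}; color 3 → {V4, V6}; color 4 → {V7}; color 5 → {V5}; color 6 → {V2}. No two adjacent vertices share a color.

6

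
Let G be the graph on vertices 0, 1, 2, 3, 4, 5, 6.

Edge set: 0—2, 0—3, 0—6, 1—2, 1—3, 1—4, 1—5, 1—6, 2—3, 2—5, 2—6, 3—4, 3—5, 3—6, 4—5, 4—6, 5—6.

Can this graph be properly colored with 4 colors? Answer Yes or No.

1, 3, 4, 5, 6 are pairwise adjacent (a clique of size 5), so at least 5 colors are needed.
So 4 colors are not enough.

No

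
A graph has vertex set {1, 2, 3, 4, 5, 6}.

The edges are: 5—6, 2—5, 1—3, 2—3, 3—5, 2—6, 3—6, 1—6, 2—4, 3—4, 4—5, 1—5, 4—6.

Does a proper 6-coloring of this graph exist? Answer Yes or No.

The chromatic number is 5. 2, 3, 4, 5, 6 are mutually adjacent (a clique of size 5), so at least 5 colors are needed.
5 colors suffice: color a → {5}; color b → {6}; color c → {3}; color d → {1, 2}; color e → {4}.
Since 6 ≥ 5, a proper 6-coloring certainly exists.

Yes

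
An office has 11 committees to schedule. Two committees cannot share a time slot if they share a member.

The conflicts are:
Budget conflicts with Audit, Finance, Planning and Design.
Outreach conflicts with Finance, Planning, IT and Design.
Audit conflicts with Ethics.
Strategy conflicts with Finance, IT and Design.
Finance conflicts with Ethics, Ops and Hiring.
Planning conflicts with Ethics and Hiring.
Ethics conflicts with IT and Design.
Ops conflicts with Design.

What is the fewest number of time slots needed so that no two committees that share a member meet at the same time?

2

Budget and Audit conflict, so at least 2 time slots are needed.
2 time slots suffice: time slot 1 → {Audit, Finance, Planning, IT, Design}; time slot 2 → {Budget, Outreach, Strategy, Ethics, Ops, Hiring}. Every pair that conflicts lands in different time slots.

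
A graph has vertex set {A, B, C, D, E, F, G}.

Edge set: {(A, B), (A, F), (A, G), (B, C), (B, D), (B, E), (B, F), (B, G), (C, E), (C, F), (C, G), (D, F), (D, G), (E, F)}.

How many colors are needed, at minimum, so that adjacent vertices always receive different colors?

4

B, C, E, F form a clique, so at least 4 colors are needed.
4 colors suffice: color 1 → {B}; color 2 → {F, G}; color 3 → {A, C, D}; color 4 → {E}. No two adjacent vertices share a color.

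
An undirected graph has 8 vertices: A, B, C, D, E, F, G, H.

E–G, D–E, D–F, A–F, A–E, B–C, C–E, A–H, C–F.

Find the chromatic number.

C and E are adjacent, so at least 2 colors are needed.
A valid assignment using 2 colors: A=blue, B=red, C=blue, D=blue, E=red, F=red, G=blue, H=red. Each edge has distinct colors on its endpoints.

2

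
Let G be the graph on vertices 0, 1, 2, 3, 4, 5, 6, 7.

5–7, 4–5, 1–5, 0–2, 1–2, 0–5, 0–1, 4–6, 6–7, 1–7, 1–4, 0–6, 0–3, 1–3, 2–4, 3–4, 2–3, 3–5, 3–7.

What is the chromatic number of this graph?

4

0, 1, 2, 3 are pairwise adjacent (a clique of size 4), so at least 4 colors are needed.
4 colors suffice: 0=c, 1=a, 2=d, 3=b, 4=c, 5=d, 6=a, 7=c. No two adjacent vertices share a color.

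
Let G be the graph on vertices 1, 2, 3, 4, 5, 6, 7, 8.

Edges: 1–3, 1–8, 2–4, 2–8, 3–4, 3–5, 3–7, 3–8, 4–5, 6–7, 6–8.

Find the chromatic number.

3, 4, 5 are pairwise adjacent, so at least 3 colors are needed.
3 colors suffice: 1=green, 2=red, 3=red, 4=blue, 5=green, 6=red, 7=blue, 8=blue. Each edge has distinct colors on its endpoints.

3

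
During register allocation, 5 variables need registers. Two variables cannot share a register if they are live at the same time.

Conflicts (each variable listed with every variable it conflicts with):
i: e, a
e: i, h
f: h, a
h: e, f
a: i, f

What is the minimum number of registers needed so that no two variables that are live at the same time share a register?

3

The cycle h-e-i-a-f-h has odd length 5, so it cannot be 2-colored; at least 3 registers are needed.
3 registers suffice: register 1 → {i, h}; register 2 → {e, f}; register 3 → {a}. No two conflicting variables share a register.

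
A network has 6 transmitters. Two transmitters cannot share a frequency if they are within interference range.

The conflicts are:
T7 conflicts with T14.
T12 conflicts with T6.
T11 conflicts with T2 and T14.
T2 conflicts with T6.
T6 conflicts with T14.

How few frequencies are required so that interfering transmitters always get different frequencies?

2

T2 and T6 conflict, so at least 2 frequencies are needed.
2 frequencies suffice: T7=1, T12=2, T11=1, T2=2, T6=1, T14=2. Every pair that conflicts lands in different frequencies.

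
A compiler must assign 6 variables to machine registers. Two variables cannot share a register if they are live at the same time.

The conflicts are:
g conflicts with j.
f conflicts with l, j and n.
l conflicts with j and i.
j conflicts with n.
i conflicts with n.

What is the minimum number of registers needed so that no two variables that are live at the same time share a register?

f, l, j all conflict with each other, so at least 3 registers are needed.
3 registers suffice: g=2, f=2, l=3, j=1, i=1, n=3. Every pair that conflicts lands in different registers.

3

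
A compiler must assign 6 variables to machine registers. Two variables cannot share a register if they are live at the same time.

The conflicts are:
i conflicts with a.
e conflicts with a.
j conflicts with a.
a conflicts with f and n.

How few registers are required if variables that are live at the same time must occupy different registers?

i and a conflict, so at least 2 registers are needed.
2 registers suffice: register 1 → {a}; register 2 → {i, e, j, f, n}. Every pair that conflicts lands in different registers.

2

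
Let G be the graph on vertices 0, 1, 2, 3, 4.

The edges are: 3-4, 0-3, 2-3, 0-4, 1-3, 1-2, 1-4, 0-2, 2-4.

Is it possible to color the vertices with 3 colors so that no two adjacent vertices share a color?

No

0, 2, 3, 4 form a clique, so at least 4 colors are needed.
So 3 colors are not enough.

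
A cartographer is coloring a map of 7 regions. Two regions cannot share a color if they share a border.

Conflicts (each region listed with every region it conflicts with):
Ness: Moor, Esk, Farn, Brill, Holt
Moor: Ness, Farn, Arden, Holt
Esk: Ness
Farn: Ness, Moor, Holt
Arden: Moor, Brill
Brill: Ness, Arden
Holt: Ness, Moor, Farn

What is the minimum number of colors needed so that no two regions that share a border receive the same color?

Ness, Moor, Farn, Holt pairwise conflict, so at least 4 colors are needed.
One proper 4-coloring: Ness=1, Moor=2, Esk=2, Farn=3, Arden=1, Brill=2, Holt=4. Every pair that conflicts lands in different colors.

4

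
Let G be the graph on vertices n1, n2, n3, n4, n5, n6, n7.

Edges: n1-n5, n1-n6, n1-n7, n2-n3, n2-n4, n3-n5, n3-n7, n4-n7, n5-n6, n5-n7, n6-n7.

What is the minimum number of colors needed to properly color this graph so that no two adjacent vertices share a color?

4

n1, n5, n6, n7 are mutually adjacent (a clique of size 4), so at least 4 colors are needed.
4 colors suffice: color 1 → {n2, n7}; color 2 → {n4, n5}; color 3 → {n1, n3}; color 4 → {n6}. Every edge joins two different colors.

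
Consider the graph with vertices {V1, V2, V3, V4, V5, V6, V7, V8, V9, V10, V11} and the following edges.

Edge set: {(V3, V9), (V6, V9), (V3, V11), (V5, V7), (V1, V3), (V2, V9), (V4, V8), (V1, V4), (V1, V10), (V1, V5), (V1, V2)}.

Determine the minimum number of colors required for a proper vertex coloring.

V1 and V2 are adjacent, so at least 2 colors are needed.
A valid assignment using 2 colors: V1=1, V2=2, V3=2, V4=2, V5=2, V6=2, V7=1, V8=1, V9=1, V10=2, V11=1. No two adjacent vertices share a color.

2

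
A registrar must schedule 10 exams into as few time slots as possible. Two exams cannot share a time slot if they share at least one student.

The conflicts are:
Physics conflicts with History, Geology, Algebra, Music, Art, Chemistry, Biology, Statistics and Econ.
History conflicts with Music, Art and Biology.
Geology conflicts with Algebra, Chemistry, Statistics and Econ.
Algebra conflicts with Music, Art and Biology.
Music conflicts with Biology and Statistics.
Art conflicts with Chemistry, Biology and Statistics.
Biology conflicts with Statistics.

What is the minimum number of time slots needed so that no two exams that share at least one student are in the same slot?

4

Physics, Algebra, Art, Biology all conflict with each other, so at least 4 time slots are needed.
4 time slots suffice: time slot 1 → {Physics}; time slot 2 → {Geology, Music, Art}; time slot 3 → {Chemistry, Biology, Econ}; time slot 4 → {History, Algebra, Statistics}. Each listed conflict is separated.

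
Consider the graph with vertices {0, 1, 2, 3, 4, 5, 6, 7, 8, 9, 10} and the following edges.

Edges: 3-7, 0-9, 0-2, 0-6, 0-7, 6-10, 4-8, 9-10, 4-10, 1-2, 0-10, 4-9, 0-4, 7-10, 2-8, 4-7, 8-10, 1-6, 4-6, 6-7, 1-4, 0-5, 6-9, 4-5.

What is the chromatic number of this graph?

5

0, 4, 6, 7, 10 form a clique, so at least 5 colors are needed.
One proper 5-coloring: 0=blue, 1=blue, 2=red, 3=red, 4=red, 5=green, 6=yellow, 7=purple, 8=blue, 9=purple, 10=green. Each edge has distinct colors on its endpoints.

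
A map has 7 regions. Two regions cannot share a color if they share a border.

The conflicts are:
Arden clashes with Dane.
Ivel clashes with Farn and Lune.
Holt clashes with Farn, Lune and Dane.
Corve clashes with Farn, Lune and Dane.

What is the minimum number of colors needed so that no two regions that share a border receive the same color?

Corve and Farn conflict, so at least 2 colors are needed.
One proper 2-coloring: Arden=1, Ivel=1, Holt=1, Corve=1, Farn=2, Lune=2, Dane=2. Every pair that conflicts lands in different colors.

2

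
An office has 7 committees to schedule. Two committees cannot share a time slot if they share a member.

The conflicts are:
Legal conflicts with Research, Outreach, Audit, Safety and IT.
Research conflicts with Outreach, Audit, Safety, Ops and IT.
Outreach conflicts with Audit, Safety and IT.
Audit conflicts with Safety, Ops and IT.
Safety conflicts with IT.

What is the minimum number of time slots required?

Legal, Research, Outreach, Audit, Safety, IT all conflict with each other, so at least 6 time slots are needed.
6 time slots suffice: time slot 1 → {Audit}; time slot 2 → {Research}; time slot 3 → {Ops, IT}; time slot 4 → {Safety}; time slot 5 → {Legal}; time slot 6 → {Outreach}. Every pair that conflicts lands in different time slots.

6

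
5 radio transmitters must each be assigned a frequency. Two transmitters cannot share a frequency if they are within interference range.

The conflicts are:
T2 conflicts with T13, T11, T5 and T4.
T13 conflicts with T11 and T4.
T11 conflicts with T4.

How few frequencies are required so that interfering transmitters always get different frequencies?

T2, T13, T11, T4 are mutually in conflict, so at least 4 frequencies are needed.
A valid assignment using 4 frequencies: T2=1, T13=3, T11=2, T5=2, T4=4. Each listed conflict is separated.

4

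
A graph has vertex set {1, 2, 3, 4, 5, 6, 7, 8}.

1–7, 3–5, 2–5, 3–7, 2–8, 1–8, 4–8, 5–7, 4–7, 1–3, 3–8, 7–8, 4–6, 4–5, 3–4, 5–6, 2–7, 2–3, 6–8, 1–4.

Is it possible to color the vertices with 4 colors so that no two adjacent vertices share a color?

1, 3, 4, 7, 8 are pairwise adjacent (a clique of size 5), so at least 5 colors are needed.
So 4 colors are not enough.

No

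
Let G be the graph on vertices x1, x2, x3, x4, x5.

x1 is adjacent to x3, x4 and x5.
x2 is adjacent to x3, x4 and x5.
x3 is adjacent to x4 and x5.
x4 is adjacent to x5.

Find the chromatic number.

x2, x3, x4, x5 are mutually adjacent (a clique of size 4), so at least 4 colors are needed.
4 colors suffice: color 1 → {x5}; color 2 → {x3}; color 3 → {x4}; color 4 → {x1, x2}. Each edge has distinct colors on its endpoints.

4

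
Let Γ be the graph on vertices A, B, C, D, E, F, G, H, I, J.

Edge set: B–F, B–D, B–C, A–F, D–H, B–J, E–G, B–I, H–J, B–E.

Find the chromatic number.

2

B and C are adjacent, so at least 2 colors are needed.
A valid assignment using 2 colors: A=red, B=red, C=blue, D=blue, E=blue, F=blue, G=red, H=red, I=blue, J=blue. Each edge has distinct colors on its endpoints.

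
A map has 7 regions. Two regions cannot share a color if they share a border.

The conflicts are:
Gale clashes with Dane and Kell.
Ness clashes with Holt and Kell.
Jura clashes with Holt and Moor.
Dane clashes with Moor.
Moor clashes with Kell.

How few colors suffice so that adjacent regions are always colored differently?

The cycle Holt-Jura-Moor-Kell-Ness-Holt has odd length 5, so it cannot be 2-colored; at least 3 colors are needed.
3 colors suffice: color 1 → {Gale, Holt, Moor}; color 2 → {Jura, Dane, Kell}; color 3 → {Ness}. Every pair that conflicts lands in different colors.

3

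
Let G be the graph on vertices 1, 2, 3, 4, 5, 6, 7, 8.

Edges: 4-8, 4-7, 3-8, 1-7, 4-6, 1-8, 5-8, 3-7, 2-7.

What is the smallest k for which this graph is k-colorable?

2

4 and 7 are adjacent, so at least 2 colors are needed.
2 colors suffice: color a → {6, 7, 8}; color b → {1, 2, 3, 4, 5}. No two adjacent vertices share a color.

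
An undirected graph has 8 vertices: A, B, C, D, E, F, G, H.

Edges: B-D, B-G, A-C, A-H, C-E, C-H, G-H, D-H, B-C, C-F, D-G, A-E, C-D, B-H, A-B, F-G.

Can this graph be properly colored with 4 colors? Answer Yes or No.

Yes

The chromatic number is 4. B, D, G, H are pairwise adjacent (a clique of size 4), so at least 4 colors are needed.
One proper 4-coloring: A=yellow, B=green, C=red, D=yellow, E=blue, F=blue, G=red, H=blue.
That is already a proper 4-coloring.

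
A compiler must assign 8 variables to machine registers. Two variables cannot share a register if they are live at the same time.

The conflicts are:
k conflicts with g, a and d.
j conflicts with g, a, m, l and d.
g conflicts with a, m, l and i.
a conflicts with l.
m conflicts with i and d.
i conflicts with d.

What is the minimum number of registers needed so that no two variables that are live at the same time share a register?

4

j, g, a, l are mutually in conflict, so at least 4 registers are needed.
4 registers suffice: k=2, j=2, g=1, a=3, m=3, l=4, i=2, d=1. Every pair that conflicts lands in different registers.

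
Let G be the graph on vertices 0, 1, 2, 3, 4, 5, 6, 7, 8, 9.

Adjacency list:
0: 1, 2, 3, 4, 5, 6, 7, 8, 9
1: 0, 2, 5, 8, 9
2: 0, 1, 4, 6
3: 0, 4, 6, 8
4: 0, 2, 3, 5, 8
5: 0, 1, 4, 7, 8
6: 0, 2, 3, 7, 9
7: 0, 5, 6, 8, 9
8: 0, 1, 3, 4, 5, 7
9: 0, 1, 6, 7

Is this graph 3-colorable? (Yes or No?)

No

0, 6, 7, 9 are pairwise adjacent (a clique of size 4), so at least 4 colors are needed.
So 3 colors are not enough.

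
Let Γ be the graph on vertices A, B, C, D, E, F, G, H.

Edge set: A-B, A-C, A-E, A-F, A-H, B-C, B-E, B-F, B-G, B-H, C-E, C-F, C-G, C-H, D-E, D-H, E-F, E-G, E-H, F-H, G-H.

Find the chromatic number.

A, B, C, E, F, H are pairwise adjacent (a clique of size 6), so at least 6 colors are needed.
6 colors suffice: color 1 → {H}; color 2 → {E}; color 3 → {C, D}; color 4 → {B}; color 5 → {A, G}; color 6 → {F}. Each edge has distinct colors on its endpoints.

6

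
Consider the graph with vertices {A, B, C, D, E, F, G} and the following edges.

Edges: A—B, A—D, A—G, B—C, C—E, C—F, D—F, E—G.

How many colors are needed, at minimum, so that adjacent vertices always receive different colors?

The cycle C-F-D-A-B-C has odd length 5, so it cannot be 2-colored; at least 3 colors are needed.
One proper 3-coloring: A=red, B=blue, C=red, D=blue, E=green, F=green, G=blue. Every edge joins two different colors.

3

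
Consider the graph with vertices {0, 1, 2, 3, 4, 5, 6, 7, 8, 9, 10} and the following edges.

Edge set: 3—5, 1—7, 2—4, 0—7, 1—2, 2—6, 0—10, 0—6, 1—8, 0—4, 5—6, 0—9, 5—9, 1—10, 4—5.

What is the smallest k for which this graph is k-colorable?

The cycle 1-2-6-0-10-1 has odd length 5, so it cannot be 2-colored; at least 3 colors are needed.
One proper 3-coloring: 0=a, 1=a, 2=c, 3=b, 4=b, 5=a, 6=b, 7=b, 8=b, 9=b, 10=b. Each edge has distinct colors on its endpoints.

3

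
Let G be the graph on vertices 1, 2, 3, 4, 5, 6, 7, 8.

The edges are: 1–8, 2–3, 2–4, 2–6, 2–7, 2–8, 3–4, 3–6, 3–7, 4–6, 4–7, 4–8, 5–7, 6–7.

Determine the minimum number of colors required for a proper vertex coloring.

2, 3, 4, 6, 7 are pairwise adjacent (a clique of size 5), so at least 5 colors are needed.
5 colors suffice: 1=red, 2=blue, 3=yellow, 4=red, 5=red, 6=purple, 7=green, 8=green. No two adjacent vertices share a color.

5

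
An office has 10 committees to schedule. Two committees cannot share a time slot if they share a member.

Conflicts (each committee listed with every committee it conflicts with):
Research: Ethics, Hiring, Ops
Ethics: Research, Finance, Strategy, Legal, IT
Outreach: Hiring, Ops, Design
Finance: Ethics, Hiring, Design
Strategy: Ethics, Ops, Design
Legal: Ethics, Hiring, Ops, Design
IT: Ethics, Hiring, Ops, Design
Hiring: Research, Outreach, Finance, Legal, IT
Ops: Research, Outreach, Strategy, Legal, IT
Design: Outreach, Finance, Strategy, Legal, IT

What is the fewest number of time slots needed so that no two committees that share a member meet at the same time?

Ethics and Legal conflict, so at least 2 time slots are needed.
2 time slots suffice: time slot 1 → {Ethics, Hiring, Ops, Design}; time slot 2 → {Research, Outreach, Finance, Strategy, Legal, IT}. Every pair that conflicts lands in different time slots.

2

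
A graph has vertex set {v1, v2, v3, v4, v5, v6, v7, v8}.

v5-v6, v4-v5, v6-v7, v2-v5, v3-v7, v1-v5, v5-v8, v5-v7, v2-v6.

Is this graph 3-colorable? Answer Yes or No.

Yes

The chromatic number is 3. v5, v6, v7 are pairwise adjacent, so at least 3 colors are needed.
3 colors suffice: v1=2, v2=3, v3=1, v4=2, v5=1, v6=2, v7=3, v8=2.
That is already a proper 3-coloring.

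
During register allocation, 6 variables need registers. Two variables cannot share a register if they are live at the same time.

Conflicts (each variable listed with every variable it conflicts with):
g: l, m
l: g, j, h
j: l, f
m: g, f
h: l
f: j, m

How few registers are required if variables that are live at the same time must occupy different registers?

3

The cycle f-j-l-g-m-f has odd length 5, so it cannot be 2-colored; at least 3 registers are needed.
3 registers suffice: register 1 → {l, f}; register 2 → {j, m, h}; register 3 → {g}. No two conflicting variables share a register.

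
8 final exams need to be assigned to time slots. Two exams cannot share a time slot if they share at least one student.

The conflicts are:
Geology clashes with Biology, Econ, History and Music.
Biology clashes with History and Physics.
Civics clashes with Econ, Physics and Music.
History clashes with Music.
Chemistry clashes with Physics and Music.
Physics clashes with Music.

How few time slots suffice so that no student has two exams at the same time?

Chemistry, Physics, Music pairwise conflict, so at least 3 time slots are needed.
A valid assignment using 3 time slots: Geology=2, Biology=1, Civics=3, Econ=1, History=3, Chemistry=3, Physics=2, Music=1. Every pair that conflicts lands in different time slots.

3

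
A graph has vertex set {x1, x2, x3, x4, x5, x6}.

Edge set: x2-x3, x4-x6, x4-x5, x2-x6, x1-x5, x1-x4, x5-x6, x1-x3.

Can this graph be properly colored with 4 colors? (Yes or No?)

The chromatic number is 3. x1, x4, x5 are pairwise adjacent, so at least 3 colors are needed.
A valid assignment using 3 colors: x1=blue, x2=green, x3=red, x4=red, x5=green, x6=blue.
Since 4 ≥ 3, a proper 4-coloring certainly exists.

Yes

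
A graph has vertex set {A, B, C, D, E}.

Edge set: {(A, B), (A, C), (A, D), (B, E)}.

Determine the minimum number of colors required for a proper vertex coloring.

2

A and C are adjacent, so at least 2 colors are needed.
2 colors suffice: A=red, B=blue, C=blue, D=blue, E=red. Every edge joins two different colors.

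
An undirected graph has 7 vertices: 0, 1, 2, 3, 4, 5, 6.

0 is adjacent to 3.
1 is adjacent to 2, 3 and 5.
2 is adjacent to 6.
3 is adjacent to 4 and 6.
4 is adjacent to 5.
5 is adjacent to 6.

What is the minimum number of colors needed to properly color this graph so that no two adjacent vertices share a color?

2

5 and 6 are adjacent, so at least 2 colors are needed.
2 colors suffice: 0=b, 1=b, 2=a, 3=a, 4=b, 5=a, 6=b. No two adjacent vertices share a color.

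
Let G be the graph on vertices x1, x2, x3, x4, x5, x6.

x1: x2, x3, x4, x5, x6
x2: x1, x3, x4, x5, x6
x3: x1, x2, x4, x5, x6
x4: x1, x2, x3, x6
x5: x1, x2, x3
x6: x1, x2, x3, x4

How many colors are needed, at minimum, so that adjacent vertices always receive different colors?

x1, x2, x3, x4, x6 are pairwise adjacent (a clique of size 5), so at least 5 colors are needed.
A valid assignment using 5 colors: x1=1, x2=2, x3=3, x4=4, x5=4, x6=5. Every edge joins two different colors.

5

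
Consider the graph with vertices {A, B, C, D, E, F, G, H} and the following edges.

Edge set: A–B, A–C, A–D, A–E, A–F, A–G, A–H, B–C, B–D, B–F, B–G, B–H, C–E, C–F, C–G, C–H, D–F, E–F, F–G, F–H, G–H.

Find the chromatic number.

A, B, C, F, G, H are mutually adjacent (a clique of size 6), so at least 6 colors are needed.
One proper 6-coloring: A=1, B=3, C=4, D=4, E=3, F=2, G=5, H=6. Each edge has distinct colors on its endpoints.

6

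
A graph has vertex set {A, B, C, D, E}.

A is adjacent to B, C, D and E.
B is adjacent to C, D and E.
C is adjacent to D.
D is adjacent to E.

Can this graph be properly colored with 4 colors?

The chromatic number is 4. A, B, D, E are mutually adjacent (a clique of size 4), so at least 4 colors are needed.
4 colors suffice: color red → {D}; color blue → {A}; color green → {B}; color yellow → {C, E}.
That is already a proper 4-coloring.

Yes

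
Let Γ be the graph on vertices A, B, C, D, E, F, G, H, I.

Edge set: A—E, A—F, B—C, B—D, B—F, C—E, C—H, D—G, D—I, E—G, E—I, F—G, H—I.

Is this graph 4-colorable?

Yes

The chromatic number is 3. The cycle E-A-F-B-C-E has odd length 5, so it cannot be 2-colored; at least 3 colors are needed.
3 colors suffice: A=2, B=2, C=3, D=1, E=1, F=1, G=2, H=1, I=2.
Since 4 ≥ 3, a proper 4-coloring certainly exists.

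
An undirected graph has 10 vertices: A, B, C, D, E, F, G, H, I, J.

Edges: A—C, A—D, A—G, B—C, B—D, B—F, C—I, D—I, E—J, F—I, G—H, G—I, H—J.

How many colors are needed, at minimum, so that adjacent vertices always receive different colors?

2

G and I are adjacent, so at least 2 colors are needed.
One proper 2-coloring: A=1, B=1, C=2, D=2, E=1, F=2, G=2, H=1, I=1, J=2. Each edge has distinct colors on its endpoints.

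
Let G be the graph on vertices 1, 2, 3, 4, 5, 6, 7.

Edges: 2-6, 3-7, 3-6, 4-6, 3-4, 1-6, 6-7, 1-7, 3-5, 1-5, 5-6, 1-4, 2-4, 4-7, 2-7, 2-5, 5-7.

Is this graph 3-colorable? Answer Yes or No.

No

2, 5, 6, 7 are pairwise adjacent (a clique of size 4), so at least 4 colors are needed.
So 3 colors are not enough.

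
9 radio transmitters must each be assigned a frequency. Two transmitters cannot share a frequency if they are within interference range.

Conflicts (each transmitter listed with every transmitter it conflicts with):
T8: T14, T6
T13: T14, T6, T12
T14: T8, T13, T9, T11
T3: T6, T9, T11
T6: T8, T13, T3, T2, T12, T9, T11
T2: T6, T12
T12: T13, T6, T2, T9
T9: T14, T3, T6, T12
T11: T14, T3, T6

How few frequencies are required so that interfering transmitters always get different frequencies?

T3, T6, T11 all conflict with each other, so at least 3 frequencies are needed.
3 frequencies suffice: frequency 1 → {T14, T6}; frequency 2 → {T8, T3, T12}; frequency 3 → {T13, T2, T9, T11}. Every pair that conflicts lands in different frequencies.

3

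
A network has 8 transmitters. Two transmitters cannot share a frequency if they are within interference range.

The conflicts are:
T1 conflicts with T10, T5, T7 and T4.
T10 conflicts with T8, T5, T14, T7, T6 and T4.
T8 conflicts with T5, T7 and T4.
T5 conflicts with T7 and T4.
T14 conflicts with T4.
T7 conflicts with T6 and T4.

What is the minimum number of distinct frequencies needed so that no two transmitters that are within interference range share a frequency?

5

T10, T8, T5, T7, T4 all conflict with each other, so at least 5 frequencies are needed.
5 frequencies suffice: frequency 1 → {T10}; frequency 2 → {T14, T7}; frequency 3 → {T6, T4}; frequency 4 → {T5}; frequency 5 → {T1, T8}. Every pair that conflicts lands in different frequencies.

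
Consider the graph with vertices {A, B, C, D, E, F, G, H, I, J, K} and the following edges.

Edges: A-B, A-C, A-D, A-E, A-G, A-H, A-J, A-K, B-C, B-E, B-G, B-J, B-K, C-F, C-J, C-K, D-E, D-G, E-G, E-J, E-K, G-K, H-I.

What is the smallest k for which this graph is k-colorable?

A, B, E, G, K form a clique, so at least 5 colors are needed.
5 colors suffice: color 1 → {A, F, I}; color 2 → {C, E, H}; color 3 → {B, D}; color 4 → {J, K}; color 5 → {G}. Each edge has distinct colors on its endpoints.

5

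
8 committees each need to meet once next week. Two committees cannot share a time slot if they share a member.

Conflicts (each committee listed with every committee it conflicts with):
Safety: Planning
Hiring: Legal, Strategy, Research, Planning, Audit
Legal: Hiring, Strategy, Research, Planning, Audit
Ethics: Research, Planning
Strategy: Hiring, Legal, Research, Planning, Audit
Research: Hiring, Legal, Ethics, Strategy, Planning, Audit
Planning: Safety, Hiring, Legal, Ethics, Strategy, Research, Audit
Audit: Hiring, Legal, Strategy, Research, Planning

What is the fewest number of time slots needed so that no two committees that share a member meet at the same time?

Hiring, Legal, Strategy, Research, Planning, Audit all conflict with each other, so at least 6 time slots are needed.
6 time slots suffice: Safety=2, Hiring=4, Legal=6, Ethics=3, Strategy=5, Research=2, Planning=1, Audit=3. Each listed conflict is separated.

6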